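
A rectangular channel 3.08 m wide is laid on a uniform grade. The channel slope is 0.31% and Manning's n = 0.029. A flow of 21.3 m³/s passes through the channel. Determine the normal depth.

y_n = 3.45 m

Manning's equation rearranged: A R^(2/3) = nQ / (1·√S) = 0.029 × 21.3 / (√0.0031) = 11.09.
At y = 4.14 m: A R^(2/3) = 13.77 — over.
At y = 2.36 m: A R^(2/3) = 6.935 — short.
At y = 3.45 m: A R^(2/3) = 11.08 — ≈ 11.09.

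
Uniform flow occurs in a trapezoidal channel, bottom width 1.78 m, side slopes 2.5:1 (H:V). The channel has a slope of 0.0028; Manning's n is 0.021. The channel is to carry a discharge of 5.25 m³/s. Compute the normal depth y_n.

y_n = 0.837 m

Manning's equation rearranged: A R^(2/3) = nQ / (1·√S) = 0.021 × 5.25 / (√0.0028) = 2.084.
Trying y = 0.608 m: A R^(2/3) = 1.084 — too small.
Trying y = 0.837 m: A R^(2/3) = 2.084 — matches.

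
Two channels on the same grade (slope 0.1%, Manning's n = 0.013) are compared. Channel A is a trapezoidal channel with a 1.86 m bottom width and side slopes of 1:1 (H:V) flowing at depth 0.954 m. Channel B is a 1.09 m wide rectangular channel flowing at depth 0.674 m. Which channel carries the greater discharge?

Channel A: With bottom width b = 1.86 m and side slope z = 1: A = (b + zy)y = (1.86 + 1×0.954)×0.954 = 2.685 m²; P = b + 2y√(1+z²) = 1.86 + 2×0.954×1.414 = 4.558 m. Hydraulic radius R = A/P = 2.685/4.558 = 0.5889 m. Q_A = (1/0.013)·2.685·0.5889^(2/3)·√0.001 = 4.588 m³/s.
Channel B: Flow area A = b·y = 1.09 × 0.674 = 0.7347 m². Wetted perimeter P = b + 2y = 1.09 + 2×0.674 = 2.438 m. Hydraulic radius R = A/P = 0.7347/2.438 = 0.3013 m. Q_B = (1/0.013)·0.7347·0.3013^(2/3)·√0.001 = 0.8032 m³/s.
Q_A = 4.588 m³/s vs Q_B = 0.8032 m³/s, so channel A carries more.

channel A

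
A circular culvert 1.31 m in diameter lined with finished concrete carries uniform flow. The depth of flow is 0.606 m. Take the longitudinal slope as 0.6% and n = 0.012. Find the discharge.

Q = 1.81 m³/s

For a circular section of diameter D = 1.31 m at depth y = 0.606 m, the central angle is θ = 2 arccos(1 − 2y/D) = 2.992 rad. Then A = (D²/8)(θ − sin θ) = 0.6098 m² and P = Dθ/2 = 1.96 m.
Hydraulic radius R = A/P = 0.6098/1.96 = 0.3112 m.
Manning's equation: Q = (1/n) A R^(2/3) S^(1/2) = (1/0.012) × 0.6098 × 0.3112^(2/3) × 0.006^(1/2) = 1.81 m³/s.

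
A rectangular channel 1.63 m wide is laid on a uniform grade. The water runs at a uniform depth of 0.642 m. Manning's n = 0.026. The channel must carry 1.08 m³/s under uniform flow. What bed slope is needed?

Flow area A = b·y = 1.63 × 0.642 = 1.046 m². Wetted perimeter P = b + 2y = 1.63 + 2×0.642 = 2.914 m.
Hydraulic radius R = A/P = 1.046/2.914 = 0.3591 m.
From Manning's equation, S = [nQ / (1 A R^(2/3))]² = [0.026 × 1.08 / (1 × 1.046 × 0.3591^(2/3))]² = 0.00282.

S = 0.00282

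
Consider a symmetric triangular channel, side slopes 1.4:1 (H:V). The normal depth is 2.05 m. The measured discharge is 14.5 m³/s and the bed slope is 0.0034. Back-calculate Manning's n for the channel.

n = 0.021

For a triangular section with side slope z = 1.4: A = zy² = 1.4×2.05² = 5.883 m²; P = 2y√(1+z²) = 2×2.05×1.72 = 7.054 m.
Hydraulic radius R = A/P = 5.883/7.054 = 0.8341 m.
Rearranging Manning's equation: n = (1/Q) A R^(2/3) S^(1/2) = (1/14.5) × 5.883 × 0.8341^(2/3) × √0.0034 = 0.021.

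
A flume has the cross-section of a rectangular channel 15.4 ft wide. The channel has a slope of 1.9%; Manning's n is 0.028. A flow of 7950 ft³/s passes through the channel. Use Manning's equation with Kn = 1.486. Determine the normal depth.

Manning's equation rearranged: A R^(2/3) = nQ / (1.486·√S) = 0.028 × 7950 / (1.486 × √0.019) = 1087.
At y = 19 ft: A R^(2/3) = 909.4 — short.
At y = 26.3 ft: A R^(2/3) = 1331 — over.
At y = 22.1 ft: A R^(2/3) = 1087 — ≈ 1087.

y_n = 22.1 ft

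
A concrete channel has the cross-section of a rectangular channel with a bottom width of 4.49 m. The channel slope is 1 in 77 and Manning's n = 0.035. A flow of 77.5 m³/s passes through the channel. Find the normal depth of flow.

y_n = 4.13 m

Manning's equation rearranged: A R^(2/3) = nQ / (1·√S) = 0.035 × 77.5 / (√0.01299) = 23.8.
At y = 3.08 m: A R^(2/3) = 16.46 — low.
At y = 4.13 m: A R^(2/3) = 23.8 — matches.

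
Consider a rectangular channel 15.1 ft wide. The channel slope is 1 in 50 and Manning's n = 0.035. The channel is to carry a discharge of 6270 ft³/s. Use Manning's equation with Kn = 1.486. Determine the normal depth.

Manning's equation rearranged: A R^(2/3) = nQ / (1.486·√S) = 0.035 × 6270 / (1.486 × √0.02) = 1044.
Try y = 17.2 ft: A R^(2/3) = 784.2 — short.
Try y = 21.9 ft: A R^(2/3) = 1045 — close enough.

y_n = 21.9 ft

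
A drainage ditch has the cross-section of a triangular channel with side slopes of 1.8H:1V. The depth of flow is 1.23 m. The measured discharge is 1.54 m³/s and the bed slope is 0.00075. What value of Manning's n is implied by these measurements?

n = 0.032

For a triangular section with side slope z = 1.8: A = zy² = 1.8×1.23² = 2.723 m²; P = 2y√(1+z²) = 2×1.23×2.059 = 5.065 m.
Hydraulic radius R = A/P = 2.723/5.065 = 0.5376 m.
Rearranging Manning's equation: n = (1/Q) A R^(2/3) S^(1/2) = (1/1.54) × 2.723 × 0.5376^(2/3) × √0.00075 = 0.032.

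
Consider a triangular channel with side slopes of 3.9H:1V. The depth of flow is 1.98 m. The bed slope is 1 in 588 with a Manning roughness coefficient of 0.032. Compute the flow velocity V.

For a triangular section with side slope z = 3.9: A = zy² = 3.9×1.98² = 15.29 m²; P = 2y√(1+z²) = 2×1.98×4.026 = 15.94 m.
Hydraulic radius R = A/P = 15.29/15.94 = 0.959 m.
From Manning's equation, V = (1/n) R^(2/3) S^(1/2) = (1/0.032) × 0.959^(2/3) × 0.001701^(1/2) = 1.25 m/s.

V = 1.25 m/s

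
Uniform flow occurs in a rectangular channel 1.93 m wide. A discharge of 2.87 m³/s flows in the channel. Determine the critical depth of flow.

For a rectangular channel, critical depth y_c = (q²/g)^(1/3) where q = Q/b = 2.87/1.93 = 1.487 m²/s.
So y_c = (1.487²/9.81)^(1/3) = 0.609 m.

y_c = 0.609 m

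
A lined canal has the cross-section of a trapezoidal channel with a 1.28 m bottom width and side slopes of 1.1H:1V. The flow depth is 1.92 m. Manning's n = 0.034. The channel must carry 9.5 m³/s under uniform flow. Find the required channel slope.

S = 0.0027

With bottom width b = 1.28 m and side slope z = 1.1: A = (b + zy)y = (1.28 + 1.1×1.92)×1.92 = 6.513 m²; P = b + 2y√(1+z²) = 1.28 + 2×1.92×1.487 = 6.989 m.
Hydraulic radius R = A/P = 6.513/6.989 = 0.9319 m.
From Manning's equation, S = [nQ / (1 A R^(2/3))]² = [0.034 × 9.5 / (1 × 6.513 × 0.9319^(2/3))]² = 0.0027.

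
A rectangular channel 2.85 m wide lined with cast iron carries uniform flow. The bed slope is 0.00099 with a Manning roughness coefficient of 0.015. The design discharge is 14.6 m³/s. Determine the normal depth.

Manning's equation rearranged: A R^(2/3) = nQ / (1·√S) = 0.015 × 14.6 / (√0.00099) = 6.96.
Trying y = 1.8 m: A R^(2/3) = 4.404 — low.
Trying y = 2.58 m: A R^(2/3) = 6.945 — ≈ 6.96.

y_n = 2.58 m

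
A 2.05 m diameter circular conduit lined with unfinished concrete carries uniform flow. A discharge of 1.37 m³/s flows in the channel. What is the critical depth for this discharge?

At critical depth, Q² T / (g A³) = 1, i.e. A³/T = Q²/g = 1.37²/9.81 = 0.1913.
Try y = 0.594 m: A³/T = 0.2687 — too large.
Try y = 0.4 m: A³/T = 0.05745 — too small.
Try y = 0.544 m: A³/T = 0.1909 — close enough.

y_c = 0.544 m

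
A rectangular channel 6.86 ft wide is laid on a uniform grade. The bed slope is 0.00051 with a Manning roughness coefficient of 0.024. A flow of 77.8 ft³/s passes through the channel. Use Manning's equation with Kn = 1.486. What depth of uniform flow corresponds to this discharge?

Manning's equation rearranged: A R^(2/3) = nQ / (1.486·√S) = 0.024 × 77.8 / (1.486 × √0.00051) = 55.64.
Try y = 5.73 ft: A R^(2/3) = 65.39 — too large.
Try y = 3.83 ft: A R^(2/3) = 39.01 — too small.
Try y = 5.04 ft: A R^(2/3) = 55.63 — close enough.

y_n = 5.04 ft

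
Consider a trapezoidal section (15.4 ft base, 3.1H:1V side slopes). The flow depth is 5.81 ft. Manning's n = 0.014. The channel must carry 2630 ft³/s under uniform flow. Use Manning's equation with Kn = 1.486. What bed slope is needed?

S = 0.0029

With bottom width b = 15.4 ft and side slope z = 3.1: A = (b + zy)y = (15.4 + 3.1×5.81)×5.81 = 194.1 ft²; P = b + 2y√(1+z²) = 15.4 + 2×5.81×3.257 = 53.25 ft.
Hydraulic radius R = A/P = 194.1/53.25 = 3.645 ft.
From Manning's equation, S = [nQ / (1.486 A R^(2/3))]² = [0.014 × 2630 / (1.486 × 194.1 × 3.645^(2/3))]² = 0.0029.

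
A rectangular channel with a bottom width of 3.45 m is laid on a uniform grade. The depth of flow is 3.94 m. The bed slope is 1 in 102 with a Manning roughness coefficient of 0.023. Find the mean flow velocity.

V = 4.86 m/s

Flow area A = b·y = 3.45 × 3.94 = 13.59 m². Wetted perimeter P = b + 2y = 3.45 + 2×3.94 = 11.33 m.
Hydraulic radius R = A/P = 13.59/11.33 = 1.2 m.
From Manning's equation, V = (1/n) R^(2/3) S^(1/2) = (1/0.023) × 1.2^(2/3) × 0.009804^(1/2) = 4.86 m/s.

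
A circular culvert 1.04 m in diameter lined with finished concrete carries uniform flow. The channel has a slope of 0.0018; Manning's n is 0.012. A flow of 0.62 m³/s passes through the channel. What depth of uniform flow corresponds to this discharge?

y_n = 0.524 m

Manning's equation rearranged: A R^(2/3) = nQ / (1·√S) = 0.012 × 0.62 / (√0.0018) = 0.1754.
Try y = 0.394 m: A R^(2/3) = 0.1055 — low.
Try y = 0.655 m: A R^(2/3) = 0.25 — high.
Try y = 0.524 m: A R^(2/3) = 0.1753 — close enough.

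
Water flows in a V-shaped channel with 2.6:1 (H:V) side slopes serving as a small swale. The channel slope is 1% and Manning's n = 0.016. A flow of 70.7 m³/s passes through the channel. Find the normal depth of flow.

Manning's equation rearranged: A R^(2/3) = nQ / (1·√S) = 0.016 × 70.7 / (√0.01) = 11.31.
At y = 1.54 m: A R^(2/3) = 4.947 — too small.
At y = 2.1 m: A R^(2/3) = 11.31 — ≈ 11.31.

y_n = 2.1 m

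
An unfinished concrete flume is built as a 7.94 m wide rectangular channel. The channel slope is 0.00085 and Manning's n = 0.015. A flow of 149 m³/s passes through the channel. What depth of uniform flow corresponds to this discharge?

y_n = 5.52 m

Manning's equation rearranged: A R^(2/3) = nQ / (1·√S) = 0.015 × 149 / (√0.00085) = 76.66.
Trying y = 4.2 m: A R^(2/3) = 53.66 — low.
Trying y = 6.66 m: A R^(2/3) = 97.08 — high.
Trying y = 5.52 m: A R^(2/3) = 76.57 — close enough.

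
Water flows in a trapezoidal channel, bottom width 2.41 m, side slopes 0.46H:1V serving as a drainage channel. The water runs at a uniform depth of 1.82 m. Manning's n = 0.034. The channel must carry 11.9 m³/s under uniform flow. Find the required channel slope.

S = 0.00523

With bottom width b = 2.41 m and side slope z = 0.46: A = (b + zy)y = (2.41 + 0.46×1.82)×1.82 = 5.91 m²; P = b + 2y√(1+z²) = 2.41 + 2×1.82×1.101 = 6.417 m.
Hydraulic radius R = A/P = 5.91/6.417 = 0.921 m.
From Manning's equation, S = [nQ / (1 A R^(2/3))]² = [0.034 × 11.9 / (1 × 5.91 × 0.921^(2/3))]² = 0.00523.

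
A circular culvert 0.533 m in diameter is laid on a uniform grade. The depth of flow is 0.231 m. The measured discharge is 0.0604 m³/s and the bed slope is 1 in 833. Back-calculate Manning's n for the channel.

n = 0.013

For a circular section of diameter D = 0.533 m at depth y = 0.231 m, the central angle is θ = 2 arccos(1 − 2y/D) = 2.874 rad. Then A = (D²/8)(θ − sin θ) = 0.0927 m² and P = Dθ/2 = 0.766 m.
Hydraulic radius R = A/P = 0.0927/0.766 = 0.121 m.
Rearranging Manning's equation: n = (1/Q) A R^(2/3) S^(1/2) = (1/0.0604) × 0.0927 × 0.121^(2/3) × √0.0012 = 0.013.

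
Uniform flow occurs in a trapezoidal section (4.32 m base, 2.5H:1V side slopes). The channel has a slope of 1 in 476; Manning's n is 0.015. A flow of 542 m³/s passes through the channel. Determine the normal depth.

y_n = 5.19 m

Manning's equation rearranged: A R^(2/3) = nQ / (1·√S) = 0.015 × 542 / (√0.002101) = 177.4.
At y = 3.94 m: A R^(2/3) = 94.04 — short.
At y = 5.19 m: A R^(2/3) = 177.5 — matches.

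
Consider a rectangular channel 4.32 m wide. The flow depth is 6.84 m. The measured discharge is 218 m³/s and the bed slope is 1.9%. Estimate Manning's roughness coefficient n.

Flow area A = b·y = 4.32 × 6.84 = 29.55 m². Wetted perimeter P = b + 2y = 4.32 + 2×6.84 = 18 m.
Hydraulic radius R = A/P = 29.55/18 = 1.642 m.
Rearranging Manning's equation: n = (1/Q) A R^(2/3) S^(1/2) = (1/218) × 29.55 × 1.642^(2/3) × √0.019 = 0.026.

n = 0.026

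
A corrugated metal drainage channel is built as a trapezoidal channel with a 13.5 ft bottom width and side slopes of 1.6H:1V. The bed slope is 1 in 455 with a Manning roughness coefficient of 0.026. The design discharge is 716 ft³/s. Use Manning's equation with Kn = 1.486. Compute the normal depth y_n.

Manning's equation rearranged: A R^(2/3) = nQ / (1.486·√S) = 0.026 × 716 / (1.486 × √0.002198) = 267.2.
Try y = 4.76 ft: A R^(2/3) = 218 — short.
Try y = 5.3 ft: A R^(2/3) = 267.4 — close enough.

y_n = 5.3 ft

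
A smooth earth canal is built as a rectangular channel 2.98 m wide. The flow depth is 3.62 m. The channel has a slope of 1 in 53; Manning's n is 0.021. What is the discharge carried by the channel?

Flow area A = b·y = 2.98 × 3.62 = 10.79 m². Wetted perimeter P = b + 2y = 2.98 + 2×3.62 = 10.22 m.
Hydraulic radius R = A/P = 10.79/10.22 = 1.056 m.
Manning's equation: Q = (1/n) A R^(2/3) S^(1/2) = (1/0.021) × 10.79 × 1.056^(2/3) × 0.01887^(1/2) = 73.2 m³/s.

Q = 73.2 m³/s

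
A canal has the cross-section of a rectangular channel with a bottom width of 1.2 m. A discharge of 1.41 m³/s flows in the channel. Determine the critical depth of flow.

y_c = 0.52 m

For a rectangular channel, critical depth y_c = (q²/g)^(1/3) where q = Q/b = 1.41/1.2 = 1.175 m²/s.
So y_c = (1.175²/9.81)^(1/3) = 0.52 m.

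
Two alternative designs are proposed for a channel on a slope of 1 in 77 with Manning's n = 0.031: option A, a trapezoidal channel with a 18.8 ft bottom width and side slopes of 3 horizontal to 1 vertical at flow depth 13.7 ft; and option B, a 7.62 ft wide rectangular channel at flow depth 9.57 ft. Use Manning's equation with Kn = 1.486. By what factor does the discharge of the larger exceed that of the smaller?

22.7

Channel A: With bottom width b = 18.8 ft and side slope z = 3: A = (b + zy)y = (18.8 + 3×13.7)×13.7 = 820.6 ft²; P = b + 2y√(1+z²) = 18.8 + 2×13.7×3.162 = 105.4 ft. Hydraulic radius R = A/P = 820.6/105.4 = 7.782 ft. Q_A = (1.486/0.031)·820.6·7.782^(2/3)·√0.01299 = 17610 ft³/s.
Channel B: Flow area A = b·y = 7.62 × 9.57 = 72.92 ft². Wetted perimeter P = b + 2y = 7.62 + 2×9.57 = 26.76 ft. Hydraulic radius R = A/P = 72.92/26.76 = 2.725 ft. Q_B = (1.486/0.031)·72.92·2.725^(2/3)·√0.01299 = 777.2 ft³/s.
The larger discharge is 17610 ft³/s and the smaller is 777.2 ft³/s; the ratio is 22.7.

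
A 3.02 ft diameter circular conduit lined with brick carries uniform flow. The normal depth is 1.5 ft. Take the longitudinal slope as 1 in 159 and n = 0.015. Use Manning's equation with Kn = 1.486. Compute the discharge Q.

Q = 23.1 ft³/s

For a circular section of diameter D = 3.02 ft at depth y = 1.5 ft, the central angle is θ = 2 arccos(1 − 2y/D) = 3.128 rad. Then A = (D²/8)(θ − sin θ) = 3.551 ft² and P = Dθ/2 = 4.724 ft.
Hydraulic radius R = A/P = 3.551/4.724 = 0.7518 ft.
Manning's equation: Q = (1.486/n) A R^(2/3) S^(1/2) = (1.486/0.015) × 3.551 × 0.7518^(2/3) × 0.006289^(1/2) = 23.1 ft³/s.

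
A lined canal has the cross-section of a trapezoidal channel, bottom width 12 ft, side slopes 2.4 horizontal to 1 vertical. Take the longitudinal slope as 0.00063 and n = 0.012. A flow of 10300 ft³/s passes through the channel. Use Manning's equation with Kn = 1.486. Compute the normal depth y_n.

y_n = 15.9 ft

Manning's equation rearranged: A R^(2/3) = nQ / (1.486·√S) = 0.012 × 10300 / (1.486 × √0.00063) = 3314.
At y = 14 ft: A R^(2/3) = 2452 — short.
At y = 20 ft: A R^(2/3) = 5697 — over.
At y = 15.9 ft: A R^(2/3) = 3302 — close enough.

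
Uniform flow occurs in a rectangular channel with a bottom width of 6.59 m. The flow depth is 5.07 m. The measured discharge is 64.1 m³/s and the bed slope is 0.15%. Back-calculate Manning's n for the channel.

Flow area A = b·y = 6.59 × 5.07 = 33.41 m². Wetted perimeter P = b + 2y = 6.59 + 2×5.07 = 16.73 m.
Hydraulic radius R = A/P = 33.41/16.73 = 1.997 m.
Rearranging Manning's equation: n = (1/Q) A R^(2/3) S^(1/2) = (1/64.1) × 33.41 × 1.997^(2/3) × √0.0015 = 0.032.

n = 0.032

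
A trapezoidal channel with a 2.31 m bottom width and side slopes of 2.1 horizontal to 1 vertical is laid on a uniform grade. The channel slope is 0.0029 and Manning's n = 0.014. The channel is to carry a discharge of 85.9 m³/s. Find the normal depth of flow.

y_n = 2.46 m

Manning's equation rearranged: A R^(2/3) = nQ / (1·√S) = 0.014 × 85.9 / (√0.0029) = 22.33.
Try y = 2.15 m: A R^(2/3) = 16.5 — low.
Try y = 2.46 m: A R^(2/3) = 22.32 — ≈ 22.33.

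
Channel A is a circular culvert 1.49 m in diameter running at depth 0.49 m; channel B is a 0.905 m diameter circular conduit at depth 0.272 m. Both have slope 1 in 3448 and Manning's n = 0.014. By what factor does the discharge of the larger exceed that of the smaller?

Channel A: For a circular section of diameter D = 1.49 m at depth y = 0.49 m, the central angle is θ = 2 arccos(1 − 2y/D) = 2.443 rad. Then A = (D²/8)(θ − sin θ) = 0.4994 m² and P = Dθ/2 = 1.82 m. Hydraulic radius R = A/P = 0.4994/1.82 = 0.2744 m. Q_A = (1/0.014)·0.4994·0.2744^(2/3)·√0.00029 = 0.2566 m³/s.
Channel B: For a circular section of diameter D = 0.905 m at depth y = 0.272 m, the central angle is θ = 2 arccos(1 − 2y/D) = 2.321 rad. Then A = (D²/8)(θ − sin θ) = 0.1627 m² and P = Dθ/2 = 1.05 m. Hydraulic radius R = A/P = 0.1627/1.05 = 0.1549 m. Q_B = (1/0.014)·0.1627·0.1549^(2/3)·√0.00029 = 0.0571 m³/s.
The larger discharge is 0.2566 m³/s and the smaller is 0.0571 m³/s; the ratio is 4.49.

4.49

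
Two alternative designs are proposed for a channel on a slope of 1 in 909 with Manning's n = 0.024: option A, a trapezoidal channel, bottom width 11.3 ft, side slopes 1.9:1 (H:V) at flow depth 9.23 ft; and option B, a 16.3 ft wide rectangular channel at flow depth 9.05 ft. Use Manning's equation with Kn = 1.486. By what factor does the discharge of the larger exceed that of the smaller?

Channel A: With bottom width b = 11.3 ft and side slope z = 1.9: A = (b + zy)y = (11.3 + 1.9×9.23)×9.23 = 266.2 ft²; P = b + 2y√(1+z²) = 11.3 + 2×9.23×2.147 = 50.94 ft. Hydraulic radius R = A/P = 266.2/50.94 = 5.226 ft. Q_A = (1.486/0.024)·266.2·5.226^(2/3)·√0.0011 = 1646 ft³/s.
Channel B: Flow area A = b·y = 16.3 × 9.05 = 147.5 ft². Wetted perimeter P = b + 2y = 16.3 + 2×9.05 = 34.4 ft. Hydraulic radius R = A/P = 147.5/34.4 = 4.288 ft. Q_B = (1.486/0.024)·147.5·4.288^(2/3)·√0.0011 = 799.6 ft³/s.
The larger discharge is 1646 ft³/s and the smaller is 799.6 ft³/s; the ratio is 2.06.

2.06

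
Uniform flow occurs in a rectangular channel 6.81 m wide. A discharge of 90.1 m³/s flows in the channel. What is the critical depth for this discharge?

y_c = 2.61 m

For a rectangular channel, critical depth y_c = (q²/g)^(1/3) where q = Q/b = 90.1/6.81 = 13.23 m²/s.
So y_c = (13.23²/9.81)^(1/3) = 2.61 m.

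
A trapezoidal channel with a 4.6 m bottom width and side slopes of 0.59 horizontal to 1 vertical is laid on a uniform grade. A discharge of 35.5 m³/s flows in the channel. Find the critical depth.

At critical depth, Q² T / (g A³) = 1, i.e. A³/T = Q²/g = 35.5²/9.81 = 128.5.
Try y = 1.31 m: A³/T = 56.74 — too small.
Try y = 2.1 m: A³/T = 260.5 — too large.
Try y = 1.69 m: A³/T = 128.3 — matches.

y_c = 1.69 m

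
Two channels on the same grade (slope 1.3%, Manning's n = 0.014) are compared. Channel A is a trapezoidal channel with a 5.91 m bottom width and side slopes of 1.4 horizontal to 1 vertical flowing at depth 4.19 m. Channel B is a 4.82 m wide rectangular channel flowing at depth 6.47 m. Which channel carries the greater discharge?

channel A

Channel A: With bottom width b = 5.91 m and side slope z = 1.4: A = (b + zy)y = (5.91 + 1.4×4.19)×4.19 = 49.34 m²; P = b + 2y√(1+z²) = 5.91 + 2×4.19×1.72 = 20.33 m. Hydraulic radius R = A/P = 49.34/20.33 = 2.427 m. Q_A = (1/0.014)·49.34·2.427^(2/3)·√0.013 = 725.8 m³/s.
Channel B: Flow area A = b·y = 4.82 × 6.47 = 31.19 m². Wetted perimeter P = b + 2y = 4.82 + 2×6.47 = 17.76 m. Hydraulic radius R = A/P = 31.19/17.76 = 1.756 m. Q_B = (1/0.014)·31.19·1.756^(2/3)·√0.013 = 369.7 m³/s.
Q_A = 725.8 m³/s vs Q_B = 369.7 m³/s, so channel A carries more.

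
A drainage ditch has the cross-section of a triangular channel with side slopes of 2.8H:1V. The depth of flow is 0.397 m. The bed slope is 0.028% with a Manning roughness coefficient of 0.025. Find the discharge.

Q = 0.0966 m³/s

For a triangular section with side slope z = 2.8: A = zy² = 2.8×0.397² = 0.4413 m²; P = 2y√(1+z²) = 2×0.397×2.973 = 2.361 m.
Hydraulic radius R = A/P = 0.4413/2.361 = 0.1869 m.
Manning's equation: Q = (1/n) A R^(2/3) S^(1/2) = (1/0.025) × 0.4413 × 0.1869^(2/3) × 0.00028^(1/2) = 0.0966 m³/s.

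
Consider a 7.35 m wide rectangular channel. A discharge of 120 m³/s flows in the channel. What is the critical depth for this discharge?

y_c = 3.01 m

For a rectangular channel, critical depth y_c = (q²/g)^(1/3) where q = Q/b = 120/7.35 = 16.33 m²/s.
So y_c = (16.33²/9.81)^(1/3) = 3.01 m.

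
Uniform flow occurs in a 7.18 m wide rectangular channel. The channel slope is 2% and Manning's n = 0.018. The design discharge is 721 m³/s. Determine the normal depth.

y_n = 7.15 m

Manning's equation rearranged: A R^(2/3) = nQ / (1·√S) = 0.018 × 721 / (√0.02) = 91.77.
At y = 5.92 m: A R^(2/3) = 72.66 — too small.
At y = 8.61 m: A R^(2/3) = 114.9 — too large.
At y = 7.15 m: A R^(2/3) = 91.77 — close enough.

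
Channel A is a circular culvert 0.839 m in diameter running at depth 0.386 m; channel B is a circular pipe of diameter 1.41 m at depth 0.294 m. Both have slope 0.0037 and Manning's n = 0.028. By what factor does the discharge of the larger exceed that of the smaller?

Channel A: For a circular section of diameter D = 0.839 m at depth y = 0.386 m, the central angle is θ = 2 arccos(1 − 2y/D) = 2.982 rad. Then A = (D²/8)(θ − sin θ) = 0.2484 m² and P = Dθ/2 = 1.251 m. Hydraulic radius R = A/P = 0.2484/1.251 = 0.1986 m. Q_A = (1/0.028)·0.2484·0.1986^(2/3)·√0.0037 = 0.1836 m³/s.
Channel B: For a circular section of diameter D = 1.41 m at depth y = 0.294 m, the central angle is θ = 2 arccos(1 − 2y/D) = 1.897 rad. Then A = (D²/8)(θ − sin θ) = 0.236 m² and P = Dθ/2 = 1.337 m. Hydraulic radius R = A/P = 0.236/1.337 = 0.1765 m. Q_B = (1/0.028)·0.236·0.1765^(2/3)·√0.0037 = 0.1613 m³/s.
The larger discharge is 0.1836 m³/s and the smaller is 0.1613 m³/s; the ratio is 1.14.

1.14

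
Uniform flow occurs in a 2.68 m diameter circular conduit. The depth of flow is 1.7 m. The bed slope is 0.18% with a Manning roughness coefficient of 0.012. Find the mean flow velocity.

V = 2.95 m/s

For a circular section of diameter D = 2.68 m at depth y = 1.7 m, the central angle is θ = 2 arccos(1 − 2y/D) = 3.686 rad. Then A = (D²/8)(θ − sin θ) = 3.774 m² and P = Dθ/2 = 4.939 m.
Hydraulic radius R = A/P = 3.774/4.939 = 0.7641 m.
From Manning's equation, V = (1/n) R^(2/3) S^(1/2) = (1/0.012) × 0.7641^(2/3) × 0.0018^(1/2) = 2.95 m/s.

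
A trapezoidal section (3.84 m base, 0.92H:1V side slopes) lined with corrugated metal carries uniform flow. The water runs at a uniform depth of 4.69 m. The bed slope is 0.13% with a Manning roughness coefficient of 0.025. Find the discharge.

Q = 96.3 m³/s

With bottom width b = 3.84 m and side slope z = 0.92: A = (b + zy)y = (3.84 + 0.92×4.69)×4.69 = 38.25 m²; P = b + 2y√(1+z²) = 3.84 + 2×4.69×1.359 = 16.59 m.
Hydraulic radius R = A/P = 38.25/16.59 = 2.306 m.
Manning's equation: Q = (1/n) A R^(2/3) S^(1/2) = (1/0.025) × 38.25 × 2.306^(2/3) × 0.0013^(1/2) = 96.3 m³/s.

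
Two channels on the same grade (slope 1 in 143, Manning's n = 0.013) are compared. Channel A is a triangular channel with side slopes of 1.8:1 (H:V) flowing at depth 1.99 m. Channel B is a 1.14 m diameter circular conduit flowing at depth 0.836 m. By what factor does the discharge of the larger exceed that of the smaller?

Channel A: For a triangular section with side slope z = 1.8: A = zy² = 1.8×1.99² = 7.128 m²; P = 2y√(1+z²) = 2×1.99×2.059 = 8.195 m. Hydraulic radius R = A/P = 7.128/8.195 = 0.8698 m. Q_A = (1/0.013)·7.128·0.8698^(2/3)·√0.006993 = 41.78 m³/s.
Channel B: For a circular section of diameter D = 1.14 m at depth y = 0.836 m, the central angle is θ = 2 arccos(1 − 2y/D) = 4.113 rad. Then A = (D²/8)(θ − sin θ) = 0.8022 m² and P = Dθ/2 = 2.344 m. Hydraulic radius R = A/P = 0.8022/2.344 = 0.3422 m. Q_B = (1/0.013)·0.8022·0.3422^(2/3)·√0.006993 = 2.525 m³/s.
The larger discharge is 41.78 m³/s and the smaller is 2.525 m³/s; the ratio is 16.5.

16.5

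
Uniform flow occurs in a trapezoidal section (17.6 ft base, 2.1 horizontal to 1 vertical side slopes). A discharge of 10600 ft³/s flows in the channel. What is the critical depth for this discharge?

At critical depth, Q² T / (g A³) = 1, i.e. A³/T = Q²/g = 10600²/32.2 = 3489000.
Try y = 15.4 ft: A³/T = 5529000 — too large.
Try y = 12 ft: A³/T = 1992000 — too small.
Try y = 13.8 ft: A³/T = 3515000 — matches.

y_c = 13.8 ft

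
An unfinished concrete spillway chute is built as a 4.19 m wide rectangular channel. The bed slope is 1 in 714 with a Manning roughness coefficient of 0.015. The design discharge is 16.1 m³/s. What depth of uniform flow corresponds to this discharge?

y_n = 1.63 m

Manning's equation rearranged: A R^(2/3) = nQ / (1·√S) = 0.015 × 16.1 / (√0.001401) = 6.453.
Try y = 1.92 m: A R^(2/3) = 8.055 — high.
Try y = 1.34 m: A R^(2/3) = 4.908 — low.
Try y = 1.63 m: A R^(2/3) = 6.445 — matches.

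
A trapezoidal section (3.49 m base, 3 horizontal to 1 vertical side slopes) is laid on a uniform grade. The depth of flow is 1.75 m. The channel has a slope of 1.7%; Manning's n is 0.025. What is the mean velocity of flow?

With bottom width b = 3.49 m and side slope z = 3: A = (b + zy)y = (3.49 + 3×1.75)×1.75 = 15.29 m²; P = b + 2y√(1+z²) = 3.49 + 2×1.75×3.162 = 14.56 m.
Hydraulic radius R = A/P = 15.29/14.56 = 1.051 m.
From Manning's equation, V = (1/n) R^(2/3) S^(1/2) = (1/0.025) × 1.051^(2/3) × 0.017^(1/2) = 5.39 m/s.

V = 5.39 m/s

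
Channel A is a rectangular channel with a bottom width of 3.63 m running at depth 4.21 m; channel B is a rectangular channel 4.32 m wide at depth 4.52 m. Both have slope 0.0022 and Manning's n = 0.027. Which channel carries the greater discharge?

Channel A: Flow area A = b·y = 3.63 × 4.21 = 15.28 m². Wetted perimeter P = b + 2y = 3.63 + 2×4.21 = 12.05 m. Hydraulic radius R = A/P = 15.28/12.05 = 1.268 m. Q_A = (1/0.027)·15.28·1.268^(2/3)·√0.0022 = 31.11 m³/s.
Channel B: Flow area A = b·y = 4.32 × 4.52 = 19.53 m². Wetted perimeter P = b + 2y = 4.32 + 2×4.52 = 13.36 m. Hydraulic radius R = A/P = 19.53/13.36 = 1.462 m. Q_B = (1/0.027)·19.53·1.462^(2/3)·√0.0022 = 43.69 m³/s.
Q_A = 31.11 m³/s vs Q_B = 43.69 m³/s, so channel B carries more.

channel B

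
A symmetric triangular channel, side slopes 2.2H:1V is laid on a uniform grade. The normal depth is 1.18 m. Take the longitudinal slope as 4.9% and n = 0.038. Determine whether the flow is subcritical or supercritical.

For a triangular section with side slope z = 2.2: A = zy² = 2.2×1.18² = 3.063 m²; P = 2y√(1+z²) = 2×1.18×2.417 = 5.703 m.
Hydraulic radius R = A/P = 3.063/5.703 = 0.5371 m.
V = (1/n) R^(2/3) √S = (1/0.038) × 0.5371^(2/3) × √0.049 = 3.849 m/s. Hydraulic depth D_h = A/T = 3.063/5.192 = 0.59 m.
Froude number Fr = V/√(g·D_h) = 3.849/√(9.81×0.59) = 1.6, which is greater than 1, so the flow is supercritical.

supercritical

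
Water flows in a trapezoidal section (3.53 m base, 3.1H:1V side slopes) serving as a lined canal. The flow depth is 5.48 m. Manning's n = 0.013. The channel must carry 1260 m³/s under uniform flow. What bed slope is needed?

S = 0.00521

With bottom width b = 3.53 m and side slope z = 3.1: A = (b + zy)y = (3.53 + 3.1×5.48)×5.48 = 112.4 m²; P = b + 2y√(1+z²) = 3.53 + 2×5.48×3.257 = 39.23 m.
Hydraulic radius R = A/P = 112.4/39.23 = 2.866 m.
From Manning's equation, S = [nQ / (1 A R^(2/3))]² = [0.013 × 1260 / (1 × 112.4 × 2.866^(2/3))]² = 0.00521.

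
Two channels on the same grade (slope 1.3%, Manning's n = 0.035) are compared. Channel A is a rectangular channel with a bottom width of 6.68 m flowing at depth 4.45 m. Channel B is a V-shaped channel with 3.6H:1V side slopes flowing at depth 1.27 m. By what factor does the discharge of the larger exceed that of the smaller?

Channel A: Flow area A = b·y = 6.68 × 4.45 = 29.73 m². Wetted perimeter P = b + 2y = 6.68 + 2×4.45 = 15.58 m. Hydraulic radius R = A/P = 29.73/15.58 = 1.908 m. Q_A = (1/0.035)·29.73·1.908^(2/3)·√0.013 = 149 m³/s.
Channel B: For a triangular section with side slope z = 3.6: A = zy² = 3.6×1.27² = 5.806 m²; P = 2y√(1+z²) = 2×1.27×3.736 = 9.49 m. Hydraulic radius R = A/P = 5.806/9.49 = 0.6118 m. Q_B = (1/0.035)·5.806·0.6118^(2/3)·√0.013 = 13.63 m³/s.
The larger discharge is 149 m³/s and the smaller is 13.63 m³/s; the ratio is 10.9.

10.9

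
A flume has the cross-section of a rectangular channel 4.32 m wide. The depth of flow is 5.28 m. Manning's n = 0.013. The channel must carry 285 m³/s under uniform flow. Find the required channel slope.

Flow area A = b·y = 4.32 × 5.28 = 22.81 m². Wetted perimeter P = b + 2y = 4.32 + 2×5.28 = 14.88 m.
Hydraulic radius R = A/P = 22.81/14.88 = 1.533 m.
From Manning's equation, S = [nQ / (1 A R^(2/3))]² = [0.013 × 285 / (1 × 22.81 × 1.533^(2/3))]² = 0.0149.

S = 0.0149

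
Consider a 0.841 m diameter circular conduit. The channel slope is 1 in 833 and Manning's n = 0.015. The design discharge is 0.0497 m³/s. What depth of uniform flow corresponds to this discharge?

Manning's equation rearranged: A R^(2/3) = nQ / (1·√S) = 0.015 × 0.0497 / (√0.0012) = 0.02152.
At y = 0.209 m: A R^(2/3) = 0.02659 — too large.
At y = 0.158 m: A R^(2/3) = 0.01515 — too small.
At y = 0.188 m: A R^(2/3) = 0.02153 — close enough.

y_n = 0.188 m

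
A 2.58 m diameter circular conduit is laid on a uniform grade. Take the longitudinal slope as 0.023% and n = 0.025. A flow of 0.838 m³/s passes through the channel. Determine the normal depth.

Manning's equation rearranged: A R^(2/3) = nQ / (1·√S) = 0.025 × 0.838 / (√0.00023) = 1.381.
At y = 1.16 m: A R^(2/3) = 1.623 — high.
At y = 0.864 m: A R^(2/3) = 0.9439 — low.
At y = 1.06 m: A R^(2/3) = 1.381 — ≈ 1.381.

y_n = 1.06 m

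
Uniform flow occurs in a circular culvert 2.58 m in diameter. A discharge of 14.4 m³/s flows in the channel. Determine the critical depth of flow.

y_c = 1.73 m

At critical depth, Q² T / (g A³) = 1, i.e. A³/T = Q²/g = 14.4²/9.81 = 21.14.
Try y = 2.19 m: A³/T = 57.28 — over.
Try y = 1.37 m: A³/T = 8.711 — short.
Try y = 1.73 m: A³/T = 21.34 — matches.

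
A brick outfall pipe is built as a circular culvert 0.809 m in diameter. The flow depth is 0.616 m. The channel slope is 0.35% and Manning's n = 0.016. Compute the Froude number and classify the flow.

For a circular section of diameter D = 0.809 m at depth y = 0.616 m, the central angle is θ = 2 arccos(1 − 2y/D) = 4.242 rad. Then A = (D²/8)(θ − sin θ) = 0.42 m² and P = Dθ/2 = 1.716 m.
Hydraulic radius R = A/P = 0.42/1.716 = 0.2447 m.
V = (1/n) R^(2/3) √S = (1/0.016) × 0.2447^(2/3) × √0.0035 = 1.447 m/s. Hydraulic depth D_h = A/T = 0.42/0.6896 = 0.609 m.
Froude number Fr = V/√(g·D_h) = 1.447/√(9.81×0.609) = 0.592, which is less than 1, so the flow is subcritical.

subcritical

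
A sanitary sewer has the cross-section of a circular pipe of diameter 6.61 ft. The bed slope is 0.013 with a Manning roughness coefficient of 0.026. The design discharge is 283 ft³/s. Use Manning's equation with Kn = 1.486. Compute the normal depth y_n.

y_n = 4.93 ft

Manning's equation rearranged: A R^(2/3) = nQ / (1.486·√S) = 0.026 × 283 / (1.486 × √0.013) = 43.43.
Try y = 5.56 ft: A R^(2/3) = 49.03 — high.
Try y = 3.5 ft: A R^(2/3) = 26.4 — low.
Try y = 4.93 ft: A R^(2/3) = 43.45 — close enough.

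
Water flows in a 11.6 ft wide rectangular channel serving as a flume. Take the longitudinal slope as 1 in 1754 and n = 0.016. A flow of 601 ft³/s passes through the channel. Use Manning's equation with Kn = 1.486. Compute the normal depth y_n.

Manning's equation rearranged: A R^(2/3) = nQ / (1.486·√S) = 0.016 × 601 / (1.486 × √0.0005701) = 271.
Try y = 11.9 ft: A R^(2/3) = 342 — over.
Try y = 8.53 ft: A R^(2/3) = 226 — short.
Try y = 9.85 ft: A R^(2/3) = 270.9 — ≈ 271.

y_n = 9.85 ft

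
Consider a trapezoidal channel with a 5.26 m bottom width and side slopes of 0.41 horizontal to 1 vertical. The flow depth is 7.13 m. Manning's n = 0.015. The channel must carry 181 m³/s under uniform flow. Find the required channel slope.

With bottom width b = 5.26 m and side slope z = 0.41: A = (b + zy)y = (5.26 + 0.41×7.13)×7.13 = 58.35 m²; P = b + 2y√(1+z²) = 5.26 + 2×7.13×1.081 = 20.67 m.
Hydraulic radius R = A/P = 58.35/20.67 = 2.823 m.
From Manning's equation, S = [nQ / (1 A R^(2/3))]² = [0.015 × 181 / (1 × 58.35 × 2.823^(2/3))]² = 0.000543.

S = 0.000543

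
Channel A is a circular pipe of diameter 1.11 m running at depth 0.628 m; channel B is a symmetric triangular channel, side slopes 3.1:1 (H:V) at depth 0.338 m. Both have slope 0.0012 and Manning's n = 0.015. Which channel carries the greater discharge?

channel A

Channel A: For a circular section of diameter D = 1.11 m at depth y = 0.628 m, the central angle is θ = 2 arccos(1 − 2y/D) = 3.405 rad. Then A = (D²/8)(θ − sin θ) = 0.5646 m² and P = Dθ/2 = 1.89 m. Hydraulic radius R = A/P = 0.5646/1.89 = 0.2988 m. Q_A = (1/0.015)·0.5646·0.2988^(2/3)·√0.0012 = 0.5827 m³/s.
Channel B: For a triangular section with side slope z = 3.1: A = zy² = 3.1×0.338² = 0.3542 m²; P = 2y√(1+z²) = 2×0.338×3.257 = 2.202 m. Hydraulic radius R = A/P = 0.3542/2.202 = 0.1608 m. Q_B = (1/0.015)·0.3542·0.1608^(2/3)·√0.0012 = 0.2419 m³/s.
Q_A = 0.5827 m³/s vs Q_B = 0.2419 m³/s, so channel A carries more.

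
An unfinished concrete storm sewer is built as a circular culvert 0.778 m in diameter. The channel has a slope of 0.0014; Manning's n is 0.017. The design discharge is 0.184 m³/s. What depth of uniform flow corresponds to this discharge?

y_n = 0.4 m

Manning's equation rearranged: A R^(2/3) = nQ / (1·√S) = 0.017 × 0.184 / (√0.0014) = 0.0836.
Trying y = 0.479 m: A R^(2/3) = 0.1115 — high.
Trying y = 0.4 m: A R^(2/3) = 0.08364 — matches.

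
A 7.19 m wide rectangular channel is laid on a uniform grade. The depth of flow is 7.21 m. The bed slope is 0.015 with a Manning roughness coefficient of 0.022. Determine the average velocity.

V = 9.98 m/s

Flow area A = b·y = 7.19 × 7.21 = 51.84 m². Wetted perimeter P = b + 2y = 7.19 + 2×7.21 = 21.61 m.
Hydraulic radius R = A/P = 51.84/21.61 = 2.399 m.
From Manning's equation, V = (1/n) R^(2/3) S^(1/2) = (1/0.022) × 2.399^(2/3) × 0.015^(1/2) = 9.98 m/s.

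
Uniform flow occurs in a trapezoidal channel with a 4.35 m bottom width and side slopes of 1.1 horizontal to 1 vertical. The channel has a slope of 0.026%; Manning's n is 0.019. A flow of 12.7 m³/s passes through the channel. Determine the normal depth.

y_n = 1.97 m

Manning's equation rearranged: A R^(2/3) = nQ / (1·√S) = 0.019 × 12.7 / (√0.00026) = 14.96.
At y = 2.38 m: A R^(2/3) = 21.26 — over.
At y = 1.77 m: A R^(2/3) = 12.3 — short.
At y = 1.97 m: A R^(2/3) = 14.96 — close enough.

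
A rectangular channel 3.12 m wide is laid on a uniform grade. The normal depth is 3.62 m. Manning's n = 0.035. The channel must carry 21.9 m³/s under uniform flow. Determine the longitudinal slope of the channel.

S = 0.0041

Flow area A = b·y = 3.12 × 3.62 = 11.29 m². Wetted perimeter P = b + 2y = 3.12 + 2×3.62 = 10.36 m.
Hydraulic radius R = A/P = 11.29/10.36 = 1.09 m.
From Manning's equation, S = [nQ / (1 A R^(2/3))]² = [0.035 × 21.9 / (1 × 11.29 × 1.09^(2/3))]² = 0.0041.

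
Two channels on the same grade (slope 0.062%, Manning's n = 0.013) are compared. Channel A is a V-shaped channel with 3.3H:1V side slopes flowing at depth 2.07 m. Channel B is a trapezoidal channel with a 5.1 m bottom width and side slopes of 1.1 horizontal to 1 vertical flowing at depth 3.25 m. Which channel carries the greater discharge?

channel B

Channel A: For a triangular section with side slope z = 3.3: A = zy² = 3.3×2.07² = 14.14 m²; P = 2y√(1+z²) = 2×2.07×3.448 = 14.28 m. Hydraulic radius R = A/P = 14.14/14.28 = 0.9905 m. Q_A = (1/0.013)·14.14·0.9905^(2/3)·√0.00062 = 26.91 m³/s.
Channel B: With bottom width b = 5.1 m and side slope z = 1.1: A = (b + zy)y = (5.1 + 1.1×3.25)×3.25 = 28.19 m²; P = b + 2y√(1+z²) = 5.1 + 2×3.25×1.487 = 14.76 m. Hydraulic radius R = A/P = 28.19/14.76 = 1.91 m. Q_B = (1/0.013)·28.19·1.91^(2/3)·√0.00062 = 83.12 m³/s.
Q_A = 26.91 m³/s vs Q_B = 83.12 m³/s, so channel B carries more.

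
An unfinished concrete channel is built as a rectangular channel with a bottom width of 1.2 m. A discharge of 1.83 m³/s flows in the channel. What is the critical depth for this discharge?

For a rectangular channel, critical depth y_c = (q²/g)^(1/3) where q = Q/b = 1.83/1.2 = 1.525 m²/s.
So y_c = (1.525²/9.81)^(1/3) = 0.619 m.

y_c = 0.619 m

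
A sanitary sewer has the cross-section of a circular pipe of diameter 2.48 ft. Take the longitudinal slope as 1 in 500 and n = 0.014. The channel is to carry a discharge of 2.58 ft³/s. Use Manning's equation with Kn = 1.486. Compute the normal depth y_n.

y_n = 0.659 ft

Manning's equation rearranged: A R^(2/3) = nQ / (1.486·√S) = 0.014 × 2.58 / (1.486 × √0.002) = 0.5435.
Try y = 0.831 ft: A R^(2/3) = 0.8504 — high.
Try y = 0.467 ft: A R^(2/3) = 0.2722 — low.
Try y = 0.659 ft: A R^(2/3) = 0.5427 — close enough.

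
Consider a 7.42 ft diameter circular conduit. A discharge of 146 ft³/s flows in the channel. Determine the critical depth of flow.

y_c = 3.07 ft

At critical depth, Q² T / (g A³) = 1, i.e. A³/T = Q²/g = 146²/32.2 = 662.
At y = 2.22 ft: A³/T = 189 — too small.
At y = 3.86 ft: A³/T = 1585 — too large.
At y = 3.07 ft: A³/T = 659.9 — ≈ 662.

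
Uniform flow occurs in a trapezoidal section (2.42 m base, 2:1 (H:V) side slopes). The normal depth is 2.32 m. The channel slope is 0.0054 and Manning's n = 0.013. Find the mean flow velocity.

V = 6.66 m/s

With bottom width b = 2.42 m and side slope z = 2: A = (b + zy)y = (2.42 + 2×2.32)×2.32 = 16.38 m²; P = b + 2y√(1+z²) = 2.42 + 2×2.32×2.236 = 12.8 m.
Hydraulic radius R = A/P = 16.38/12.8 = 1.28 m.
From Manning's equation, V = (1/n) R^(2/3) S^(1/2) = (1/0.013) × 1.28^(2/3) × 0.0054^(1/2) = 6.66 m/s.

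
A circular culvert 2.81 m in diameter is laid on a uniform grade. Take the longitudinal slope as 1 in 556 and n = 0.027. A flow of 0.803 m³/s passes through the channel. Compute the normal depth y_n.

y_n = 0.613 m

Manning's equation rearranged: A R^(2/3) = nQ / (1·√S) = 0.027 × 0.803 / (√0.001799) = 0.5112.
Trying y = 0.467 m: A R^(2/3) = 0.2942 — too small.
Trying y = 0.721 m: A R^(2/3) = 0.7068 — too large.
Trying y = 0.613 m: A R^(2/3) = 0.5114 — matches.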